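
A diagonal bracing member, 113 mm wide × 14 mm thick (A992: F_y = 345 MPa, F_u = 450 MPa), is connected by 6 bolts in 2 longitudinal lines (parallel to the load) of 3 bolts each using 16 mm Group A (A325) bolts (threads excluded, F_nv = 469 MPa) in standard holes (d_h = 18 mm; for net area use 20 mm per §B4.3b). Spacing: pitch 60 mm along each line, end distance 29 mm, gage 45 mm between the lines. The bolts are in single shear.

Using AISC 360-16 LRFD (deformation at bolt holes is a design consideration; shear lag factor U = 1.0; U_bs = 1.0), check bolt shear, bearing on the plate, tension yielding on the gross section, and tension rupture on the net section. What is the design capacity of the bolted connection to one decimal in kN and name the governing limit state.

Bolt shear: A_b = π(16)²/4 = 201.06 mm². φR_n = 0.75 × 469 × 201.06 × 6 × 1 = 424.3 kN.
Bearing (14 mm plate, F_u = 450 MPa): end bolts L_c = 29 − 18/2 = 20, R_n = min(1.2×20×14×450, 2.4×16×14×450) = 151.2 kN/bolt; interior L_c = 60 − 18 = 42, R_n = 241.92 kN/bolt. φR_n = 0.75 × (2×151.2 + 4×241.92) = 952.6 kN.
Tension yield (gross): A_g = 113×14 = 1582 mm². φR_n = 0.90 × 345 × 1582 = 491.2 kN.
Tension rupture (net): A_n = (113 − 2×20)×14 = 1022 mm² (U = 1.0, A_e = A_n). φR_n = 0.75 × 450 × 1022 = 344.9 kN.
Governing: min(424.3, 952.6, 491.2, 344.9) = 344.9 kN → net-section rupture.

344.9 kN (net-section rupture governs)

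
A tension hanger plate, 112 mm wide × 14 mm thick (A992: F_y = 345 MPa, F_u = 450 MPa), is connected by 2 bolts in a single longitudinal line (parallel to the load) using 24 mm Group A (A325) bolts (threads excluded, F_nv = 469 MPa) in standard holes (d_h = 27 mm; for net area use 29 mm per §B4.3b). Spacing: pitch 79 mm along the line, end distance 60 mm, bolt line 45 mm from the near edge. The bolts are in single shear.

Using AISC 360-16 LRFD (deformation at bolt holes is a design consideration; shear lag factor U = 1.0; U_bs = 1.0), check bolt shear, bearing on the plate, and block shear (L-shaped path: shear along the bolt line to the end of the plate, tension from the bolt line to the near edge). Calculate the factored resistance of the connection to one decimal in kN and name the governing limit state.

318.3 kN (bolt shear governs)

Bolt shear: A_b = π(24)²/4 = 452.39 mm². φR_n = 0.75 × 469 × 452.39 × 2 × 1 = 318.3 kN.
Bearing (14 mm plate, F_u = 450 MPa): end bolts L_c = 60 − 27/2 = 46.5, R_n = min(1.2×46.5×14×450, 2.4×24×14×450) = 351.54 kN/bolt; interior L_c = 79 − 27 = 52, R_n = 362.88 kN/bolt. φR_n = 0.75 × (1×351.54 + 1×362.88) = 535.8 kN.
Block shear: shear path 1×[60+1×79] = 1×139 mm, A_gv = 1946, A_nv = 1×(139 − 1.5×29)×14 = 1337 mm²; tension to near edge: (45 − 0.5×29)×14 = 427 mm². R_n = min(0.6×450×1337, 0.6×345×1946) + 1.0×450×427 = min(360.99, 402.82) + 192.15 = 553.14 kN. φR_n = 0.75 × 553.14 = 414.9 kN.
Governing: min(318.3, 535.8, 414.9) = 318.3 kN → bolt shear.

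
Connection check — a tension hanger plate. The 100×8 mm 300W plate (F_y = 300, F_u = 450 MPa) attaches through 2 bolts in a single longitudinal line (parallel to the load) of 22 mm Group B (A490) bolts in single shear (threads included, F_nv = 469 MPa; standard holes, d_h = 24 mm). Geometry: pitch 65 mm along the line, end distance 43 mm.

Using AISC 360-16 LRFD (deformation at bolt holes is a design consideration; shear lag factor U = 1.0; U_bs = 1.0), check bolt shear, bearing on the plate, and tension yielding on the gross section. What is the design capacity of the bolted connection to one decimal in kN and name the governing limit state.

216.0 kN (gross-section yield governs)

Bolt shear: A_b = π(22)²/4 = 380.13 mm². φR_n = 0.75 × 469 × 380.13 × 2 × 1 = 267.4 kN.
Bearing (8 mm plate, F_u = 450 MPa): end bolts L_c = 43 − 24/2 = 31, R_n = min(1.2×31×8×450, 2.4×22×8×450) = 133.92 kN/bolt; interior L_c = 65 − 24 = 41, R_n = 177.12 kN/bolt. φR_n = 0.75 × (1×133.92 + 1×177.12) = 233.3 kN.
Tension yield (gross): A_g = 100×8 = 800 mm². φR_n = 0.90 × 300 × 800 = 216.0 kN.
Governing: min(267.4, 233.3, 216.0) = 216.0 kN → gross-section yield.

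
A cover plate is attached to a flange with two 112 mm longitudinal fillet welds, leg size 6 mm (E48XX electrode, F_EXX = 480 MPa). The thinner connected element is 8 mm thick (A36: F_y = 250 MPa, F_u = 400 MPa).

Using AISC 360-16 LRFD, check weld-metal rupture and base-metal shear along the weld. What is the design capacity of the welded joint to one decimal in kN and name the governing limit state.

Weld metal: throat = 0.707×6 = 4.242 mm, L = 2×112 = 224 mm. φR_n = 0.75 × 0.6 × 480 × 4.242 × 224 = 205.2 kN.
Base metal shear (8 mm plate): yield φR_n = 1.0×0.6×250×8×224 = 268.8 kN; rupture φR_n = 0.75×0.6×400×8×224 = 322.6 kN; take 268.8 kN (yield).
Governing: min(205.2, 268.8) = 205.2 kN → weld metal.

205.2 kN (weld metal governs)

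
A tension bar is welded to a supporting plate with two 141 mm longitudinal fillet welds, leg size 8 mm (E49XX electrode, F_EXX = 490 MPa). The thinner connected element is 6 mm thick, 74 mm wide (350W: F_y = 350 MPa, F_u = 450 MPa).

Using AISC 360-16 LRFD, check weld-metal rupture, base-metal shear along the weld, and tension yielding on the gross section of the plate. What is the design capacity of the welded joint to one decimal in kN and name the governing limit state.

Weld metal: throat = 0.707×8 = 5.656 mm, L = 2×141 = 282 mm. φR_n = 0.75 × 0.6 × 490 × 5.656 × 282 = 351.7 kN.
Base metal shear (6 mm plate): yield φR_n = 1.0×0.6×350×6×282 = 355.3 kN; rupture φR_n = 0.75×0.6×450×6×282 = 342.6 kN; take 342.6 kN (rupture).
Tension yield (gross): A_g = 74×6 = 444 mm². φR_n = 0.90 × 350 × 444 = 139.9 kN.
Governing: min(351.7, 342.6, 139.9) = 139.9 kN → gross-section yield.

139.9 kN (gross-section yield governs)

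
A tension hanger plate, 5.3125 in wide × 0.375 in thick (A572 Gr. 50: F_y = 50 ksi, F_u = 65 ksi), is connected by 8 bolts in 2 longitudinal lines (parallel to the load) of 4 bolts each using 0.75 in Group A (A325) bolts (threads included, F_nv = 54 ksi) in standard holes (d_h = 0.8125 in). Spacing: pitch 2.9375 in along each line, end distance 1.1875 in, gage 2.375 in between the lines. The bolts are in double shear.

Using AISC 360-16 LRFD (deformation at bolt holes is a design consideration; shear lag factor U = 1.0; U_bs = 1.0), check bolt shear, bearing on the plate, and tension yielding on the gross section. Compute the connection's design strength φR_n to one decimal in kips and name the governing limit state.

89.6 kips (gross-section yield governs)

Bolt shear: A_b = π(0.75)²/4 = 0.44179 in². φR_n = 0.75 × 54 × 0.44179 × 8 × 2 = 286.3 kips.
Bearing (0.375 in plate, F_u = 65 ksi): end bolts L_c = 1.1875 − 0.8125/2 = 0.78125, R_n = min(1.2×0.78125×0.375×65, 2.4×0.75×0.375×65) = 22.852 kips/bolt; interior L_c = 2.9375 − 0.8125 = 2.125, R_n = 43.875 kips/bolt. φR_n = 0.75 × (2×22.852 + 6×43.875) = 231.7 kips.
Tension yield (gross): A_g = 5.3125×0.375 = 1.9922 in². φR_n = 0.90 × 50 × 1.9922 = 89.6 kips.
Governing: min(286.3, 231.7, 89.6) = 89.6 kips → gross-section yield.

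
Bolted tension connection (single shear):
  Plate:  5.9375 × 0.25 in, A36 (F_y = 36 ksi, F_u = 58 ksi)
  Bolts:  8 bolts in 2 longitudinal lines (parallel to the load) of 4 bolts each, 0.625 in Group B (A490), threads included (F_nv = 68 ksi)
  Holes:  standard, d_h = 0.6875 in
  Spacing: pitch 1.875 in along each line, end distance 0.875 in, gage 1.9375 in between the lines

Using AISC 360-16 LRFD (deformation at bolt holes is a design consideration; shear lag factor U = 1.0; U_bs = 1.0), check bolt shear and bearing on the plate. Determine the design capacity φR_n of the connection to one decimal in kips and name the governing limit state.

106.8 kips (bearing governs)

Bolt shear: A_b = π(0.625)²/4 = 0.3068 in². φR_n = 0.75 × 68 × 0.3068 × 8 × 1 = 125.2 kips.
Bearing (0.25 in plate, F_u = 58 ksi): end bolts L_c = 0.875 − 0.6875/2 = 0.53125, R_n = min(1.2×0.53125×0.25×58, 2.4×0.625×0.25×58) = 9.2438 kips/bolt; interior L_c = 1.875 − 0.6875 = 1.1875, R_n = 20.663 kips/bolt. φR_n = 0.75 × (2×9.2438 + 6×20.663) = 106.8 kips.
Governing: min(125.2, 106.8) = 106.8 kips → bearing.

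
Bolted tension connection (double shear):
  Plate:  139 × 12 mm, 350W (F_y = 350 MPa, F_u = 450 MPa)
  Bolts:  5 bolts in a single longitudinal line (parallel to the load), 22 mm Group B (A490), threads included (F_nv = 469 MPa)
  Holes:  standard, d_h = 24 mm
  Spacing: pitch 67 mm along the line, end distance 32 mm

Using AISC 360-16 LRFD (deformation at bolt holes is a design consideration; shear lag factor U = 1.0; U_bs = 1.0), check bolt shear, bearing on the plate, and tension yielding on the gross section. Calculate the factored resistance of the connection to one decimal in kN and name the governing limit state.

525.4 kN (gross-section yield governs)

Bolt shear: A_b = π(22)²/4 = 380.13 mm². φR_n = 0.75 × 469 × 380.13 × 5 × 2 = 1337.1 kN.
Bearing (12 mm plate, F_u = 450 MPa): end bolts L_c = 32 − 24/2 = 20, R_n = min(1.2×20×12×450, 2.4×22×12×450) = 129.6 kN/bolt; interior L_c = 67 − 24 = 43, R_n = 278.64 kN/bolt. φR_n = 0.75 × (1×129.6 + 4×278.64) = 933.1 kN.
Tension yield (gross): A_g = 139×12 = 1668 mm². φR_n = 0.90 × 350 × 1668 = 525.4 kN.
Governing: min(1337.1, 933.1, 525.4) = 525.4 kN → gross-section yield.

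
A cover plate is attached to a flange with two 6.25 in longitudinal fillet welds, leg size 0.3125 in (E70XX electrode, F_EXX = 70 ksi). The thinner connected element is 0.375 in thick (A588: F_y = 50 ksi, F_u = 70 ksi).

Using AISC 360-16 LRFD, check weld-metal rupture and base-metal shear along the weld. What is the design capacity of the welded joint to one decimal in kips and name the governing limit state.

87.0 kips (weld metal governs)

Weld metal: throat = 0.707×0.3125 = 0.22094 in, L = 2×6.25 = 12.5 in. φR_n = 0.75 × 0.6 × 70 × 0.22094 × 12.5 = 87.0 kips.
Base metal shear (0.375 in plate): yield φR_n = 1.0×0.6×50×0.375×12.5 = 140.6 kips; rupture φR_n = 0.75×0.6×70×0.375×12.5 = 147.7 kips; take 140.6 kips (yield).
Governing: min(87.0, 140.6) = 87.0 kips → weld metal.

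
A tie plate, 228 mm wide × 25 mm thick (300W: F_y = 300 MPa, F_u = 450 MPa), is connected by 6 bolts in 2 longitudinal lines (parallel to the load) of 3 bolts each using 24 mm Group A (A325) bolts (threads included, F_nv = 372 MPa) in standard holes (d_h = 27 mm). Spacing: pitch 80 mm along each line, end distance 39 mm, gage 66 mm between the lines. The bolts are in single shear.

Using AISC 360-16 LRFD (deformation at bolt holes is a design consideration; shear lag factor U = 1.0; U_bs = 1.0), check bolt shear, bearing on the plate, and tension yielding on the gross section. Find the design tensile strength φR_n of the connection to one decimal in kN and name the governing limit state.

757.3 kN (bolt shear governs)

Bolt shear: A_b = π(24)²/4 = 452.39 mm². φR_n = 0.75 × 372 × 452.39 × 6 × 1 = 757.3 kN.
Bearing (25 mm plate, F_u = 450 MPa): end bolts L_c = 39 − 27/2 = 25.5, R_n = min(1.2×25.5×25×450, 2.4×24×25×450) = 344.25 kN/bolt; interior L_c = 80 − 27 = 53, R_n = 648 kN/bolt. φR_n = 0.75 × (2×344.25 + 4×648) = 2460.4 kN.
Tension yield (gross): A_g = 228×25 = 5700 mm². φR_n = 0.90 × 300 × 5700 = 1539.0 kN.
Governing: min(757.3, 2460.4, 1539.0) = 757.3 kN → bolt shear.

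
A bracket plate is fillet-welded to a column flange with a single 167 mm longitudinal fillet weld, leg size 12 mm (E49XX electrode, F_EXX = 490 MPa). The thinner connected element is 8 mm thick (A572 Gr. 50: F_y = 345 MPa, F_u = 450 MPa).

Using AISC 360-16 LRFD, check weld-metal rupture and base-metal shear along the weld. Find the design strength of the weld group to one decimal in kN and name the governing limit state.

270.5 kN (base-metal shear governs)

Weld metal: throat = 0.707×12 = 8.484 mm, L = 167 mm. φR_n = 0.75 × 0.6 × 490 × 8.484 × 167 = 312.4 kN.
Base metal shear (8 mm plate): yield φR_n = 1.0×0.6×345×8×167 = 276.6 kN; rupture φR_n = 0.75×0.6×450×8×167 = 270.5 kN; take 270.5 kN (rupture).
Governing: min(312.4, 270.5) = 270.5 kN → base-metal shear.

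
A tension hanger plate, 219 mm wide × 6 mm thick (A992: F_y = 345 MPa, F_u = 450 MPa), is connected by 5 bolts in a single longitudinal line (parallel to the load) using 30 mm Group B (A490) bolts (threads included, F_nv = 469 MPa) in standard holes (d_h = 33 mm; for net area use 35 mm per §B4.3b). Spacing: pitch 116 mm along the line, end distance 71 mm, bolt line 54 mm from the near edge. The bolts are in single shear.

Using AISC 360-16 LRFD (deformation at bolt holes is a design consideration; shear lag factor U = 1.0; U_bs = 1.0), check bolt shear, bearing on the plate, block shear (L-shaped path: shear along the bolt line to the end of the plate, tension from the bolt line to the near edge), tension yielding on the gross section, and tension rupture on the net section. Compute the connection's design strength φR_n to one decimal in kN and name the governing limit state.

Bolt shear: A_b = π(30)²/4 = 706.86 mm². φR_n = 0.75 × 469 × 706.86 × 5 × 1 = 1243.2 kN.
Bearing (6 mm plate, F_u = 450 MPa): end bolts L_c = 71 − 33/2 = 54.5, R_n = min(1.2×54.5×6×450, 2.4×30×6×450) = 176.58 kN/bolt; interior L_c = 116 − 33 = 83, R_n = 194.4 kN/bolt. φR_n = 0.75 × (1×176.58 + 4×194.4) = 715.6 kN.
Block shear: shear path 1×[71+4×116] = 1×535 mm, A_gv = 3210, A_nv = 1×(535 − 4.5×35)×6 = 2265 mm²; tension to near edge: (54 − 0.5×35)×6 = 219 mm². R_n = min(0.6×450×2265, 0.6×345×3210) + 1.0×450×219 = min(611.55, 664.47) + 98.55 = 710.1 kN. φR_n = 0.75 × 710.1 = 532.6 kN.
Tension yield (gross): A_g = 219×6 = 1314 mm². φR_n = 0.90 × 345 × 1314 = 408.0 kN.
Tension rupture (net): A_n = (219 − 1×35)×6 = 1104 mm² (U = 1.0, A_e = A_n). φR_n = 0.75 × 450 × 1104 = 372.6 kN.
Governing: min(1243.2, 715.6, 532.6, 408.0, 372.6) = 372.6 kN → net-section rupture.

372.6 kN (net-section rupture governs)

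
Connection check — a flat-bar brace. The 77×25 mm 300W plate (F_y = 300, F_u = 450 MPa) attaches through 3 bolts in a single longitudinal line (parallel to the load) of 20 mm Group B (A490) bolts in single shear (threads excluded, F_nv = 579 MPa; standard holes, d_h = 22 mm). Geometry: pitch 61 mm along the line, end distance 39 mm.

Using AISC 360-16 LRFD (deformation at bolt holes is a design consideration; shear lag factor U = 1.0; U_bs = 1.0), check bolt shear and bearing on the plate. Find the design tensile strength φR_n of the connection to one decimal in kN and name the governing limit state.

Bolt shear: A_b = π(20)²/4 = 314.16 mm². φR_n = 0.75 × 579 × 314.16 × 3 × 1 = 409.3 kN.
Bearing (25 mm plate, F_u = 450 MPa): end bolts L_c = 39 − 22/2 = 28, R_n = min(1.2×28×25×450, 2.4×20×25×450) = 378 kN/bolt; interior L_c = 61 − 22 = 39, R_n = 526.5 kN/bolt. φR_n = 0.75 × (1×378 + 2×526.5) = 1073.3 kN.
Governing: min(409.3, 1073.3) = 409.3 kN → bolt shear.

409.3 kN (bolt shear governs)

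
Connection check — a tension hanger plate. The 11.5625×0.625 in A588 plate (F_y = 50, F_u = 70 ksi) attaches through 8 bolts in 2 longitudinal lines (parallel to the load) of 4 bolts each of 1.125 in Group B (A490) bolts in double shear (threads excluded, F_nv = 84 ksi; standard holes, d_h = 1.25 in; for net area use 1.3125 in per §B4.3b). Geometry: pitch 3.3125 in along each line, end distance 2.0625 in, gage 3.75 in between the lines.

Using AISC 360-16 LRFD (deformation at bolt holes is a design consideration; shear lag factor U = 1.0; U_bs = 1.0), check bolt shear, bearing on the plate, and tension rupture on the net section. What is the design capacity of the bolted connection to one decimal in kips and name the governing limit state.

293.3 kips (net-section rupture governs)

Bolt shear: A_b = π(1.125)²/4 = 0.99402 in². φR_n = 0.75 × 84 × 0.99402 × 8 × 2 = 1002.0 kips.
Bearing (0.625 in plate, F_u = 70 ksi): end bolts L_c = 2.0625 − 1.25/2 = 1.4375, R_n = min(1.2×1.4375×0.625×70, 2.4×1.125×0.625×70) = 75.469 kips/bolt; interior L_c = 3.3125 − 1.25 = 2.0625, R_n = 108.28 kips/bolt. φR_n = 0.75 × (2×75.469 + 6×108.28) = 600.5 kips.
Tension rupture (net): A_n = (11.5625 − 2×1.3125)×0.625 = 5.5859 in² (U = 1.0, A_e = A_n). φR_n = 0.75 × 70 × 5.5859 = 293.3 kips.
Governing: min(1002.0, 600.5, 293.3) = 293.3 kips → net-section rupture.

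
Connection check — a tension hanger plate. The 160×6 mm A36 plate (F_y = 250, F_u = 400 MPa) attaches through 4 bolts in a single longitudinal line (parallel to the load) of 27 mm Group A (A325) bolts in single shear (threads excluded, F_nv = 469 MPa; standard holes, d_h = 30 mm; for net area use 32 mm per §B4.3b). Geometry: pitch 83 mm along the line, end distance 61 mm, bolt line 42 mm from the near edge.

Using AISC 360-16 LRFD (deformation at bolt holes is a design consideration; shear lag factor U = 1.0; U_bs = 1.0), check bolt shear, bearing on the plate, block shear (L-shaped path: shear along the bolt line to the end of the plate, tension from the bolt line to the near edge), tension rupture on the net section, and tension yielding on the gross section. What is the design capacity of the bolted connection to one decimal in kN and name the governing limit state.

Bolt shear: A_b = π(27)²/4 = 572.56 mm². φR_n = 0.75 × 469 × 572.56 × 4 × 1 = 805.6 kN.
Bearing (6 mm plate, F_u = 400 MPa): end bolts L_c = 61 − 30/2 = 46, R_n = min(1.2×46×6×400, 2.4×27×6×400) = 132.48 kN/bolt; interior L_c = 83 − 30 = 53, R_n = 152.64 kN/bolt. φR_n = 0.75 × (1×132.48 + 3×152.64) = 442.8 kN.
Block shear: shear path 1×[61+3×83] = 1×310 mm, A_gv = 1860, A_nv = 1×(310 − 3.5×32)×6 = 1188 mm²; tension to near edge: (42 − 0.5×32)×6 = 156 mm². R_n = min(0.6×400×1188, 0.6×250×1860) + 1.0×400×156 = min(285.12, 279) + 62.4 = 341.4 kN. φR_n = 0.75 × 341.4 = 256.1 kN.
Tension rupture (net): A_n = (160 − 1×32)×6 = 768 mm² (U = 1.0, A_e = A_n). φR_n = 0.75 × 400 × 768 = 230.4 kN.
Tension yield (gross): A_g = 160×6 = 960 mm². φR_n = 0.90 × 250 × 960 = 216.0 kN.
Governing: min(805.6, 442.8, 256.1, 230.4, 216.0) = 216.0 kN → gross-section yield.

216.0 kN (gross-section yield governs)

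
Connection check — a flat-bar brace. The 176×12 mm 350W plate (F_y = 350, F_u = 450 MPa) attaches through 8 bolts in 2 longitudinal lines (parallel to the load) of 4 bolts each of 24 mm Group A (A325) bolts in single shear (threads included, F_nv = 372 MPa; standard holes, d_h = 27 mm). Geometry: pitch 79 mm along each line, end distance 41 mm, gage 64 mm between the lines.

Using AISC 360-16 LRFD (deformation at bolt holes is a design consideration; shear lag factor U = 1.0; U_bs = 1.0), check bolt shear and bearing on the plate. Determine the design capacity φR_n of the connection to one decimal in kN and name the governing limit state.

1009.7 kN (bolt shear governs)

Bolt shear: A_b = π(24)²/4 = 452.39 mm². φR_n = 0.75 × 372 × 452.39 × 8 × 1 = 1009.7 kN.
Bearing (12 mm plate, F_u = 450 MPa): end bolts L_c = 41 − 27/2 = 27.5, R_n = min(1.2×27.5×12×450, 2.4×24×12×450) = 178.2 kN/bolt; interior L_c = 79 − 27 = 52, R_n = 311.04 kN/bolt. φR_n = 0.75 × (2×178.2 + 6×311.04) = 1667.0 kN.
Governing: min(1009.7, 1667.0) = 1009.7 kN → bolt shear.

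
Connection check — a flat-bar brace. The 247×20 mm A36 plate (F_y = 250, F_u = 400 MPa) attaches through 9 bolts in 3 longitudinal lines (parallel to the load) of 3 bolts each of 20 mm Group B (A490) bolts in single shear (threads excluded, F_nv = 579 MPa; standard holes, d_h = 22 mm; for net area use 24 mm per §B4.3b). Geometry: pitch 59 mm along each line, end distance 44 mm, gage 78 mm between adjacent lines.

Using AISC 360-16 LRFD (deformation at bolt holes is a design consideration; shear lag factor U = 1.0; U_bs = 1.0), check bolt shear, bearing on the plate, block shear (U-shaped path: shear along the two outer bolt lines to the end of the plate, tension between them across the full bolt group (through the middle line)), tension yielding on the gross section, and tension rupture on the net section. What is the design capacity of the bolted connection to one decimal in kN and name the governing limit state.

Bolt shear: A_b = π(20)²/4 = 314.16 mm². φR_n = 0.75 × 579 × 314.16 × 9 × 1 = 1227.8 kN.
Bearing (20 mm plate, F_u = 400 MPa): end bolts L_c = 44 − 22/2 = 33, R_n = min(1.2×33×20×400, 2.4×20×20×400) = 316.8 kN/bolt; interior L_c = 59 − 22 = 37, R_n = 355.2 kN/bolt. φR_n = 0.75 × (3×316.8 + 6×355.2) = 2311.2 kN.
Block shear: shear path 2×[44+2×59] = 2×162 mm, A_gv = 6480, A_nv = 2×(162 − 2.5×24)×20 = 4080 mm²; tension across gage: (156 − 2×24)×20 = 2160 mm². R_n = min(0.6×400×4080, 0.6×250×6480) + 1.0×400×2160 = min(979.2, 972) + 864 = 1836 kN. φR_n = 0.75 × 1836 = 1377.0 kN.
Tension yield (gross): A_g = 247×20 = 4940 mm². φR_n = 0.90 × 250 × 4940 = 1111.5 kN.
Tension rupture (net): A_n = (247 − 3×24)×20 = 3500 mm² (U = 1.0, A_e = A_n). φR_n = 0.75 × 400 × 3500 = 1050.0 kN.
Governing: min(1227.8, 2311.2, 1377.0, 1111.5, 1050.0) = 1050.0 kN → net-section rupture.

1050.0 kN (net-section rupture governs)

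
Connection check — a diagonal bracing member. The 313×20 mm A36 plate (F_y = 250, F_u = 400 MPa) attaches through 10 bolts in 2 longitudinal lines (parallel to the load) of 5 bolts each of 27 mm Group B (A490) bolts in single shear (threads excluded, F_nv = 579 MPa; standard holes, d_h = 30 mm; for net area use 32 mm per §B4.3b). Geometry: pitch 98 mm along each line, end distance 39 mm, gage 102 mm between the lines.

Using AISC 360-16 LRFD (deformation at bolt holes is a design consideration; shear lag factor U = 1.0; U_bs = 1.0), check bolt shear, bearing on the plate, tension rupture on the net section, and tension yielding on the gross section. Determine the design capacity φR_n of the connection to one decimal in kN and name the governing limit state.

1408.5 kN (gross-section yield governs)

Bolt shear: A_b = π(27)²/4 = 572.56 mm². φR_n = 0.75 × 579 × 572.56 × 10 × 1 = 2486.3 kN.
Bearing (20 mm plate, F_u = 400 MPa): end bolts L_c = 39 − 30/2 = 24, R_n = min(1.2×24×20×400, 2.4×27×20×400) = 230.4 kN/bolt; interior L_c = 98 − 30 = 68, R_n = 518.4 kN/bolt. φR_n = 0.75 × (2×230.4 + 8×518.4) = 3456.0 kN.
Tension rupture (net): A_n = (313 − 2×32)×20 = 4980 mm² (U = 1.0, A_e = A_n). φR_n = 0.75 × 400 × 4980 = 1494.0 kN.
Tension yield (gross): A_g = 313×20 = 6260 mm². φR_n = 0.90 × 250 × 6260 = 1408.5 kN.
Governing: min(2486.3, 3456.0, 1494.0, 1408.5) = 1408.5 kN → gross-section yield.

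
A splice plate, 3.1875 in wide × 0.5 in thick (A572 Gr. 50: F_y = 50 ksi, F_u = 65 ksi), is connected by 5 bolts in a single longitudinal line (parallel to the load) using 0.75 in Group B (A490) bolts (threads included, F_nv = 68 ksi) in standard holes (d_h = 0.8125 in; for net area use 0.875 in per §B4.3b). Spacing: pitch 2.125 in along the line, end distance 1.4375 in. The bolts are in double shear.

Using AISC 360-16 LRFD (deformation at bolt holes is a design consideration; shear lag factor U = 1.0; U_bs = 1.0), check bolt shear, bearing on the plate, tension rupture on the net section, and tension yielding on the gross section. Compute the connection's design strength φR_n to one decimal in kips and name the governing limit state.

56.4 kips (net-section rupture governs)

Bolt shear: A_b = π(0.75)²/4 = 0.44179 in². φR_n = 0.75 × 68 × 0.44179 × 5 × 2 = 225.3 kips.
Bearing (0.5 in plate, F_u = 65 ksi): end bolts L_c = 1.4375 − 0.8125/2 = 1.03125, R_n = min(1.2×1.03125×0.5×65, 2.4×0.75×0.5×65) = 40.219 kips/bolt; interior L_c = 2.125 − 0.8125 = 1.3125, R_n = 51.188 kips/bolt. φR_n = 0.75 × (1×40.219 + 4×51.188) = 183.7 kips.
Tension rupture (net): A_n = (3.1875 − 1×0.875)×0.5 = 1.1563 in² (U = 1.0, A_e = A_n). φR_n = 0.75 × 65 × 1.1563 = 56.4 kips.
Tension yield (gross): A_g = 3.1875×0.5 = 1.5938 in². φR_n = 0.90 × 50 × 1.5938 = 71.7 kips.
Governing: min(225.3, 183.7, 56.4, 71.7) = 56.4 kips → net-section rupture.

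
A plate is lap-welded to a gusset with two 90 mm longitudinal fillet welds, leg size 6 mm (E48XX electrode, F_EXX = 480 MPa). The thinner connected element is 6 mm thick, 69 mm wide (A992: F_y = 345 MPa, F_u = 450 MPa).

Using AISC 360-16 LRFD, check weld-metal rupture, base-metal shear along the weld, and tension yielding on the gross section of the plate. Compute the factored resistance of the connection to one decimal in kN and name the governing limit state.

Weld metal: throat = 0.707×6 = 4.242 mm, L = 2×90 = 180 mm. φR_n = 0.75 × 0.6 × 480 × 4.242 × 180 = 164.9 kN.
Base metal shear (6 mm plate): yield φR_n = 1.0×0.6×345×6×180 = 223.6 kN; rupture φR_n = 0.75×0.6×450×6×180 = 218.7 kN; take 218.7 kN (rupture).
Tension yield (gross): A_g = 69×6 = 414 mm². φR_n = 0.90 × 345 × 414 = 128.5 kN.
Governing: min(164.9, 218.7, 128.5) = 128.5 kN → gross-section yield.

128.5 kN (gross-section yield governs)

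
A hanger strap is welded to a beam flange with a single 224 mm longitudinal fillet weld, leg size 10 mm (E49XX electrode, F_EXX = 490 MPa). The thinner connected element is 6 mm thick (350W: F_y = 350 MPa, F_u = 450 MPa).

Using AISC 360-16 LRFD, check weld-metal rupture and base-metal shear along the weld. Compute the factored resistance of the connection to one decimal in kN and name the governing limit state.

Weld metal: throat = 0.707×10 = 7.07 mm, L = 224 mm. φR_n = 0.75 × 0.6 × 490 × 7.07 × 224 = 349.2 kN.
Base metal shear (6 mm plate): yield φR_n = 1.0×0.6×350×6×224 = 282.2 kN; rupture φR_n = 0.75×0.6×450×6×224 = 272.2 kN; take 272.2 kN (rupture).
Governing: min(349.2, 272.2) = 272.2 kN → base-metal shear.

272.2 kN (base-metal shear governs)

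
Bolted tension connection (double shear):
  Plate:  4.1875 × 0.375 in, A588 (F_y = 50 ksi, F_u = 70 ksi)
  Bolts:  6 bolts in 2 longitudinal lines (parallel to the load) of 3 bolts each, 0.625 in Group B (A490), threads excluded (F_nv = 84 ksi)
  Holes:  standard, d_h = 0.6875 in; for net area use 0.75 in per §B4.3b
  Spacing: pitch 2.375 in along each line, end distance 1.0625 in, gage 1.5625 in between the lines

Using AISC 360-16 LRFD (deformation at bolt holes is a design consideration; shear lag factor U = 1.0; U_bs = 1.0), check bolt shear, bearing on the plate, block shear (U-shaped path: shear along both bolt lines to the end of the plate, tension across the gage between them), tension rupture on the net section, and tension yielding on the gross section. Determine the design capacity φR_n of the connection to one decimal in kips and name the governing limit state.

Bolt shear: A_b = π(0.625)²/4 = 0.3068 in². φR_n = 0.75 × 84 × 0.3068 × 6 × 2 = 231.9 kips.
Bearing (0.375 in plate, F_u = 70 ksi): end bolts L_c = 1.0625 − 0.6875/2 = 0.71875, R_n = min(1.2×0.71875×0.375×70, 2.4×0.625×0.375×70) = 22.641 kips/bolt; interior L_c = 2.375 − 0.6875 = 1.6875, R_n = 39.375 kips/bolt. φR_n = 0.75 × (2×22.641 + 4×39.375) = 152.1 kips.
Block shear: shear path 2×[1.0625+2×2.375] = 2×5.8125 in, A_gv = 4.3594, A_nv = 2×(5.8125 − 2.5×0.75)×0.375 = 2.9531 in²; tension across gage: (1.5625 − 1×0.75)×0.375 = 0.30469 in². R_n = min(0.6×70×2.9531, 0.6×50×4.3594) + 1.0×70×0.30469 = min(124.03, 130.78) + 21.328 = 145.36 kips. φR_n = 0.75 × 145.36 = 109.0 kips.
Tension rupture (net): A_n = (4.1875 − 2×0.75)×0.375 = 1.0078 in² (U = 1.0, A_e = A_n). φR_n = 0.75 × 70 × 1.0078 = 52.9 kips.
Tension yield (gross): A_g = 4.1875×0.375 = 1.5703 in². φR_n = 0.90 × 50 × 1.5703 = 70.7 kips.
Governing: min(231.9, 152.1, 109.0, 52.9, 70.7) = 52.9 kips → net-section rupture.

52.9 kips (net-section rupture governs)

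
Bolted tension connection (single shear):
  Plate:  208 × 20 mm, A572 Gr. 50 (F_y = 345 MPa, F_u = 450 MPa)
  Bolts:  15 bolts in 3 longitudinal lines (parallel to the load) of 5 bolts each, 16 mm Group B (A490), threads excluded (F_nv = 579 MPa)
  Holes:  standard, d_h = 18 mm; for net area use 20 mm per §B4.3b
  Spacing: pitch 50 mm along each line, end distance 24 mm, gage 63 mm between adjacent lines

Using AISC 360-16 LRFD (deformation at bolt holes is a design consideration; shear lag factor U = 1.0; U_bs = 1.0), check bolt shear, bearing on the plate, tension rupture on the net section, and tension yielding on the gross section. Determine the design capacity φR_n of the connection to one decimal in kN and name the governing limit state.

Bolt shear: A_b = π(16)²/4 = 201.06 mm². φR_n = 0.75 × 579 × 201.06 × 15 × 1 = 1309.7 kN.
Bearing (20 mm plate, F_u = 450 MPa): end bolts L_c = 24 − 18/2 = 15, R_n = min(1.2×15×20×450, 2.4×16×20×450) = 162 kN/bolt; interior L_c = 50 − 18 = 32, R_n = 345.6 kN/bolt. φR_n = 0.75 × (3×162 + 12×345.6) = 3474.9 kN.
Tension rupture (net): A_n = (208 − 3×20)×20 = 2960 mm² (U = 1.0, A_e = A_n). φR_n = 0.75 × 450 × 2960 = 999.0 kN.
Tension yield (gross): A_g = 208×20 = 4160 mm². φR_n = 0.90 × 345 × 4160 = 1291.7 kN.
Governing: min(1309.7, 3474.9, 999.0, 1291.7) = 999.0 kN → net-section rupture.

999.0 kN (net-section rupture governs)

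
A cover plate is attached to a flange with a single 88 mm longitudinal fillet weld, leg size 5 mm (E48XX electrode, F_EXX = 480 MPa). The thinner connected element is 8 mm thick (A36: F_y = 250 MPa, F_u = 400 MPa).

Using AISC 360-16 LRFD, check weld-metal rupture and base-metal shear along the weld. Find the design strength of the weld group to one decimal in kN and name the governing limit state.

67.2 kN (weld metal governs)

Weld metal: throat = 0.707×5 = 3.535 mm, L = 88 mm. φR_n = 0.75 × 0.6 × 480 × 3.535 × 88 = 67.2 kN.
Base metal shear (8 mm plate): yield φR_n = 1.0×0.6×250×8×88 = 105.6 kN; rupture φR_n = 0.75×0.6×400×8×88 = 126.7 kN; take 105.6 kN (yield).
Governing: min(67.2, 105.6) = 67.2 kN → weld metal.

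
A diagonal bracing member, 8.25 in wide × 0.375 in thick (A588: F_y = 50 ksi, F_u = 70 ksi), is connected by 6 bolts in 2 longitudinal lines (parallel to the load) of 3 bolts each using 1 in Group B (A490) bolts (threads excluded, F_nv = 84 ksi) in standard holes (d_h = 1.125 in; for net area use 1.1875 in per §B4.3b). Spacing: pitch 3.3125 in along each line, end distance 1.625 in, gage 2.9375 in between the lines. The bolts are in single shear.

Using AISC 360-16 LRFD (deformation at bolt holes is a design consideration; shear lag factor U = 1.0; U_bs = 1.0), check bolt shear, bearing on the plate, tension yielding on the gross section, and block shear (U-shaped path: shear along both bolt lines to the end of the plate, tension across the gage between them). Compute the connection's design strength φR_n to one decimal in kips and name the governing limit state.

Bolt shear: A_b = π(1)²/4 = 0.7854 in². φR_n = 0.75 × 84 × 0.7854 × 6 × 1 = 296.9 kips.
Bearing (0.375 in plate, F_u = 70 ksi): end bolts L_c = 1.625 − 1.125/2 = 1.0625, R_n = min(1.2×1.0625×0.375×70, 2.4×1×0.375×70) = 33.469 kips/bolt; interior L_c = 3.3125 − 1.125 = 2.1875, R_n = 63 kips/bolt. φR_n = 0.75 × (2×33.469 + 4×63) = 239.2 kips.
Tension yield (gross): A_g = 8.25×0.375 = 3.0938 in². φR_n = 0.90 × 50 × 3.0938 = 139.2 kips.
Block shear: shear path 2×[1.625+2×3.3125] = 2×8.25 in, A_gv = 6.1875, A_nv = 2×(8.25 − 2.5×1.1875)×0.375 = 3.9609 in²; tension across gage: (2.9375 − 1×1.1875)×0.375 = 0.65625 in². R_n = min(0.6×70×3.9609, 0.6×50×6.1875) + 1.0×70×0.65625 = min(166.36, 185.63) + 45.938 = 212.3 kips. φR_n = 0.75 × 212.3 = 159.2 kips.
Governing: min(296.9, 239.2, 139.2, 159.2) = 139.2 kips → gross-section yield.

139.2 kips (gross-section yield governs)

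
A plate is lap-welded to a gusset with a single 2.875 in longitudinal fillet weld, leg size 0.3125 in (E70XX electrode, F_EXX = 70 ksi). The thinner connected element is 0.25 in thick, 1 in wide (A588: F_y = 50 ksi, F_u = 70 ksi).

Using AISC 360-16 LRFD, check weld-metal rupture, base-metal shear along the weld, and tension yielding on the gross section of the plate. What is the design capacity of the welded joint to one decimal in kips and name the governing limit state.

11.3 kips (gross-section yield governs)

Weld metal: throat = 0.707×0.3125 = 0.22094 in, L = 2.875 in. φR_n = 0.75 × 0.6 × 70 × 0.22094 × 2.875 = 20.0 kips.
Base metal shear (0.25 in plate): yield φR_n = 1.0×0.6×50×0.25×2.875 = 21.6 kips; rupture φR_n = 0.75×0.6×70×0.25×2.875 = 22.6 kips; take 21.6 kips (yield).
Tension yield (gross): A_g = 1×0.25 = 0.25 in². φR_n = 0.90 × 50 × 0.25 = 11.3 kips.
Governing: min(20.0, 21.6, 11.3) = 11.3 kips → gross-section yield.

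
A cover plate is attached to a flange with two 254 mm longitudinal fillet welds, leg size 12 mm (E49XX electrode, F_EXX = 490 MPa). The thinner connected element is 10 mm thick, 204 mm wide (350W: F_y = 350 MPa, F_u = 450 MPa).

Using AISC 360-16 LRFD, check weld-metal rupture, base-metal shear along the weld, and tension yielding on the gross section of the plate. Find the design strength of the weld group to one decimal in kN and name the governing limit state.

642.6 kN (gross-section yield governs)

Weld metal: throat = 0.707×12 = 8.484 mm, L = 2×254 = 508 mm. φR_n = 0.75 × 0.6 × 490 × 8.484 × 508 = 950.3 kN.
Base metal shear (10 mm plate): yield φR_n = 1.0×0.6×350×10×508 = 1066.8 kN; rupture φR_n = 0.75×0.6×450×10×508 = 1028.7 kN; take 1028.7 kN (rupture).
Tension yield (gross): A_g = 204×10 = 2040 mm². φR_n = 0.90 × 350 × 2040 = 642.6 kN.
Governing: min(950.3, 1028.7, 642.6) = 642.6 kN → gross-section yield.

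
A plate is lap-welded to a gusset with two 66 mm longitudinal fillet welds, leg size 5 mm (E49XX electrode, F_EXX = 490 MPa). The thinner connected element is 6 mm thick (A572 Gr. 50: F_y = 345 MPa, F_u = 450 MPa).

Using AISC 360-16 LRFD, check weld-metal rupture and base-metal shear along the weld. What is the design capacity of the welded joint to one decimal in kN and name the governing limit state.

102.9 kN (weld metal governs)

Weld metal: throat = 0.707×5 = 3.535 mm, L = 2×66 = 132 mm. φR_n = 0.75 × 0.6 × 490 × 3.535 × 132 = 102.9 kN.
Base metal shear (6 mm plate): yield φR_n = 1.0×0.6×345×6×132 = 163.9 kN; rupture φR_n = 0.75×0.6×450×6×132 = 160.4 kN; take 160.4 kN (rupture).
Governing: min(102.9, 160.4) = 102.9 kN → weld metal.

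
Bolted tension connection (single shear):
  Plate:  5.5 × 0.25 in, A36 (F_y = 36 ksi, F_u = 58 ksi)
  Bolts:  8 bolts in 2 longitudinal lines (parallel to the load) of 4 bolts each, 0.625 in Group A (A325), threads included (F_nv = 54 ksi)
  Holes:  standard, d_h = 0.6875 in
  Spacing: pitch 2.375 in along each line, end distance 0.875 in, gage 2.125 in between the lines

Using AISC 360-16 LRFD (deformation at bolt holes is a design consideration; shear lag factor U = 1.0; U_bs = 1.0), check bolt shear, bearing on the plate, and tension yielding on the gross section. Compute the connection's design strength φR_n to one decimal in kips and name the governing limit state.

44.6 kips (gross-section yield governs)

Bolt shear: A_b = π(0.625)²/4 = 0.3068 in². φR_n = 0.75 × 54 × 0.3068 × 8 × 1 = 99.4 kips.
Bearing (0.25 in plate, F_u = 58 ksi): end bolts L_c = 0.875 − 0.6875/2 = 0.53125, R_n = min(1.2×0.53125×0.25×58, 2.4×0.625×0.25×58) = 9.2438 kips/bolt; interior L_c = 2.375 − 0.6875 = 1.6875, R_n = 21.75 kips/bolt. φR_n = 0.75 × (2×9.2438 + 6×21.75) = 111.7 kips.
Tension yield (gross): A_g = 5.5×0.25 = 1.375 in². φR_n = 0.90 × 36 × 1.375 = 44.6 kips.
Governing: min(99.4, 111.7, 44.6) = 44.6 kips → gross-section yield.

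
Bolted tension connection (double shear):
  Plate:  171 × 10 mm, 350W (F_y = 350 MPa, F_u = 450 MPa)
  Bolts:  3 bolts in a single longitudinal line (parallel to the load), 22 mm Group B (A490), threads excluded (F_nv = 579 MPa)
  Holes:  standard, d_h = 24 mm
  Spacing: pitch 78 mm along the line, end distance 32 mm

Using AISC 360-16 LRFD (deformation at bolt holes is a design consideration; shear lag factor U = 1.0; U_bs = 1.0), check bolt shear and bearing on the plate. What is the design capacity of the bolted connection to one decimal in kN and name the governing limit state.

Bolt shear: A_b = π(22)²/4 = 380.13 mm². φR_n = 0.75 × 579 × 380.13 × 3 × 2 = 990.4 kN.
Bearing (10 mm plate, F_u = 450 MPa): end bolts L_c = 32 − 24/2 = 20, R_n = min(1.2×20×10×450, 2.4×22×10×450) = 108 kN/bolt; interior L_c = 78 − 24 = 54, R_n = 237.6 kN/bolt. φR_n = 0.75 × (1×108 + 2×237.6) = 437.4 kN.
Governing: min(990.4, 437.4) = 437.4 kN → bearing.

437.4 kN (bearing governs)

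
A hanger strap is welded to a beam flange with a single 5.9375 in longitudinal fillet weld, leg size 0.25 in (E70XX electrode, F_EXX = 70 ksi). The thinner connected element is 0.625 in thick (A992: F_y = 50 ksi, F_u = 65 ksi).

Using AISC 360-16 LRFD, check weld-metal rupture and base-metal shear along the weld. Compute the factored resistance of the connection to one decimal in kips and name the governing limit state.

Weld metal: throat = 0.707×0.25 = 0.17675 in, L = 5.9375 in. φR_n = 0.75 × 0.6 × 70 × 0.17675 × 5.9375 = 33.1 kips.
Base metal shear (0.625 in plate): yield φR_n = 1.0×0.6×50×0.625×5.9375 = 111.3 kips; rupture φR_n = 0.75×0.6×65×0.625×5.9375 = 108.5 kips; take 108.5 kips (rupture).
Governing: min(33.1, 108.5) = 33.1 kips → weld metal.

33.1 kips (weld metal governs)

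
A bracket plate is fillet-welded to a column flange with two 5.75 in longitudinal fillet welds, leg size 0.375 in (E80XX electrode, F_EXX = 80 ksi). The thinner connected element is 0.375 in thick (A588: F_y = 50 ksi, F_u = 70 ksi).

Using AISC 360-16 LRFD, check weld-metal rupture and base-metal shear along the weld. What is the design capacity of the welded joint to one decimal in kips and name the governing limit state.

Weld metal: throat = 0.707×0.375 = 0.26513 in, L = 2×5.75 = 11.5 in. φR_n = 0.75 × 0.6 × 80 × 0.26513 × 11.5 = 109.8 kips.
Base metal shear (0.375 in plate): yield φR_n = 1.0×0.6×50×0.375×11.5 = 129.4 kips; rupture φR_n = 0.75×0.6×70×0.375×11.5 = 135.8 kips; take 129.4 kips (yield).
Governing: min(109.8, 129.4) = 109.8 kips → weld metal.

109.8 kips (weld metal governs)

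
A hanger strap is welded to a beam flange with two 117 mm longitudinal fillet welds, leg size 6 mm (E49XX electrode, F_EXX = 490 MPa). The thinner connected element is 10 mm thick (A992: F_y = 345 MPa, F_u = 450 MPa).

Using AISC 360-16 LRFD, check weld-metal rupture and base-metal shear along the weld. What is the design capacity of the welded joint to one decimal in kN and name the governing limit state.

Weld metal: throat = 0.707×6 = 4.242 mm, L = 2×117 = 234 mm. φR_n = 0.75 × 0.6 × 490 × 4.242 × 234 = 218.9 kN.
Base metal shear (10 mm plate): yield φR_n = 1.0×0.6×345×10×234 = 484.4 kN; rupture φR_n = 0.75×0.6×450×10×234 = 473.9 kN; take 473.9 kN (rupture).
Governing: min(218.9, 473.9) = 218.9 kN → weld metal.

218.9 kN (weld metal governs)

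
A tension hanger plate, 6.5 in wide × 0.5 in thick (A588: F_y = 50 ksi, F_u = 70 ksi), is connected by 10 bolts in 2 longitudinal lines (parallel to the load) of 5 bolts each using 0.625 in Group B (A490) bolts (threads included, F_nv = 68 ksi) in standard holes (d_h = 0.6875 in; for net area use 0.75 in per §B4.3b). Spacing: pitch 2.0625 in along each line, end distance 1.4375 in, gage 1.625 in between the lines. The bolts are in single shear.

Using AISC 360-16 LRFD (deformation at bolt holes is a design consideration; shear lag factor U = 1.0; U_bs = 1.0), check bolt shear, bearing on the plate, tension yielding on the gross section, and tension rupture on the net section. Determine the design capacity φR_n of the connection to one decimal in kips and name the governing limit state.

131.3 kips (net-section rupture governs)

Bolt shear: A_b = π(0.625)²/4 = 0.3068 in². φR_n = 0.75 × 68 × 0.3068 × 10 × 1 = 156.5 kips.
Bearing (0.5 in plate, F_u = 70 ksi): end bolts L_c = 1.4375 − 0.6875/2 = 1.09375, R_n = min(1.2×1.09375×0.5×70, 2.4×0.625×0.5×70) = 45.938 kips/bolt; interior L_c = 2.0625 − 0.6875 = 1.375, R_n = 52.5 kips/bolt. φR_n = 0.75 × (2×45.938 + 8×52.5) = 383.9 kips.
Tension yield (gross): A_g = 6.5×0.5 = 3.25 in². φR_n = 0.90 × 50 × 3.25 = 146.3 kips.
Tension rupture (net): A_n = (6.5 − 2×0.75)×0.5 = 2.5 in² (U = 1.0, A_e = A_n). φR_n = 0.75 × 70 × 2.5 = 131.3 kips.
Governing: min(156.5, 383.9, 146.3, 131.3) = 131.3 kips → net-section rupture.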